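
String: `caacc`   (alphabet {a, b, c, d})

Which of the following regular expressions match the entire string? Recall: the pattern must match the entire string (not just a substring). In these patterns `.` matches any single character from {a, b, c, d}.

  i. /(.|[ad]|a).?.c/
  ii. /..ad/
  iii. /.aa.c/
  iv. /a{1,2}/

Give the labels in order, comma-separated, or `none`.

iii

i → no match
ii → no match — must end with `ad`
iii → match
iv → no match — must start with `a`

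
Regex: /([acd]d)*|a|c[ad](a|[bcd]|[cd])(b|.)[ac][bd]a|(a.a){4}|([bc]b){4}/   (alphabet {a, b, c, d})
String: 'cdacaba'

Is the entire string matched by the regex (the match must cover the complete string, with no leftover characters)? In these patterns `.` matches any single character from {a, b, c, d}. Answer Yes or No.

Yes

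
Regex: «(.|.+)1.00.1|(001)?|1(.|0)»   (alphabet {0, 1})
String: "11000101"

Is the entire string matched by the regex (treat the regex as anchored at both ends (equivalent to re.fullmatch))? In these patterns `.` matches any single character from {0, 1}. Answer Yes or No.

No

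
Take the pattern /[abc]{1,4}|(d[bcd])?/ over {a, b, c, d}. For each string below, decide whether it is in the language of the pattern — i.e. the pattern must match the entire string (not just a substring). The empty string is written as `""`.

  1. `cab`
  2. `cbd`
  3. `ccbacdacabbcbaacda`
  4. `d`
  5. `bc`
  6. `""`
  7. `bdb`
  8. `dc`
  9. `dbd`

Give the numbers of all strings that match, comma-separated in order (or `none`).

1, 5, 6, 8

1 → match
2 → no match
3 → no match
4 → no match
5 → match
6 → match
7 → no match
8 → match
9 → no match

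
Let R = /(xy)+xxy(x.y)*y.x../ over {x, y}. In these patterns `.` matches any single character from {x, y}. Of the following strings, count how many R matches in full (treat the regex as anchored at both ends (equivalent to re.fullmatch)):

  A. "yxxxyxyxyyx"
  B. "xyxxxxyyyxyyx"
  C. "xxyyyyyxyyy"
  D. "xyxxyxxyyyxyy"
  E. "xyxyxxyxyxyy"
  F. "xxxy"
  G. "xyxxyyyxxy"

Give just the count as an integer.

A → no match — must start with "xy"
B → no match
C → no match — must start with "xy"
D → match
E → no match
F → no match — must start with "xy"
G → match
Total matched: 2

2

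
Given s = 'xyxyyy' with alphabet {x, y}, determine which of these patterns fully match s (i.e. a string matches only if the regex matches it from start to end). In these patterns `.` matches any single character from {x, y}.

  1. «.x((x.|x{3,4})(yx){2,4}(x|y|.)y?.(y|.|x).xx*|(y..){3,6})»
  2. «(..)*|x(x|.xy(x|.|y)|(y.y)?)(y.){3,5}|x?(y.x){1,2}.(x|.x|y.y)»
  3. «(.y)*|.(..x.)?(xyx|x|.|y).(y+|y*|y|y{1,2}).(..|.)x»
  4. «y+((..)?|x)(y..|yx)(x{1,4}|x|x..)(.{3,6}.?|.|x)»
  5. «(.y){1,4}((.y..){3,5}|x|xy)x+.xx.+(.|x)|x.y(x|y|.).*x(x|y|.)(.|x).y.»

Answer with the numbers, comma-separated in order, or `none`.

1 → no match
2 → match
3 → match
4 → no match — must start with 'y'
5 → no match

2, 3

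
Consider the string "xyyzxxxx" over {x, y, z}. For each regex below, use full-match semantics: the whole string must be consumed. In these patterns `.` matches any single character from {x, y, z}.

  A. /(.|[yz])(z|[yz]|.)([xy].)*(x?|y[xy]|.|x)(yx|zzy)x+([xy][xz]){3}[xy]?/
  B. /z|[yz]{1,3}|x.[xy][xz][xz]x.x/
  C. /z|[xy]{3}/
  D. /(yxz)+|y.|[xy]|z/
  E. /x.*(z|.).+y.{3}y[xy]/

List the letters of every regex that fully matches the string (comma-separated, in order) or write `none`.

B

A → no match
B → match
C → no match
D → no match
E → no match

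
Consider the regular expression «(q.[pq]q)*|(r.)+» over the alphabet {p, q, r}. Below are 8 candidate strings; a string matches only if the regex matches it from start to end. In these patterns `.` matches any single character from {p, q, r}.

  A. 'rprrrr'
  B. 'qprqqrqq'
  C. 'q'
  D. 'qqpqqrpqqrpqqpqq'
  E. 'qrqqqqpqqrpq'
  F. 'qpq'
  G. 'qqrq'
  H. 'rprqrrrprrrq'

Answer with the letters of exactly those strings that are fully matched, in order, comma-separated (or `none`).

A, D, E, H

A → match
B → no match
C → no match
D → match
E → match
F → no match
G → no match
H → match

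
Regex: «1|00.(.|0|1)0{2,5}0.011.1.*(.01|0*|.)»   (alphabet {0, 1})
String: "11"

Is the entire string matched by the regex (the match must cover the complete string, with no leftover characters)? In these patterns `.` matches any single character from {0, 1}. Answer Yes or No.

No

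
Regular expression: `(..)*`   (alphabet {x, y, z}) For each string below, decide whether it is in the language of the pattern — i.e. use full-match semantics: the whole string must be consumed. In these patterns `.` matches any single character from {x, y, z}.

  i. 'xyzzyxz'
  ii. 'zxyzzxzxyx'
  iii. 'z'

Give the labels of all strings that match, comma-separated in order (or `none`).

i → no match
ii → match
iii → no match

ii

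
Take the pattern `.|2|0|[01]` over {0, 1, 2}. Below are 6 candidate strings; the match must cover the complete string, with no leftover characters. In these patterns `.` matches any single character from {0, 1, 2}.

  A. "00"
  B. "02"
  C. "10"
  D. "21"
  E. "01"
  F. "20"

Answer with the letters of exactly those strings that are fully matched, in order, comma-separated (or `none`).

none

A. "00" → no match
B. "02" → no match
C. "10" → no match
D. "21" → no match
E. "01" → no match
F. "20" → no match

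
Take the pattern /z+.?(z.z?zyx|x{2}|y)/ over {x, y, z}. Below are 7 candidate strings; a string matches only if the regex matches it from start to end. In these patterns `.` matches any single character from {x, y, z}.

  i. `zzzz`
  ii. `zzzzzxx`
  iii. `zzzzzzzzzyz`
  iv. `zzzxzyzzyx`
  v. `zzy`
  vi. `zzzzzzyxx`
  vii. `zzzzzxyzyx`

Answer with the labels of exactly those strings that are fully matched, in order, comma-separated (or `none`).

i → no match
ii → match
iii → no match
iv → match
v → match
vi → match
vii → no match

ii, iv, v, vi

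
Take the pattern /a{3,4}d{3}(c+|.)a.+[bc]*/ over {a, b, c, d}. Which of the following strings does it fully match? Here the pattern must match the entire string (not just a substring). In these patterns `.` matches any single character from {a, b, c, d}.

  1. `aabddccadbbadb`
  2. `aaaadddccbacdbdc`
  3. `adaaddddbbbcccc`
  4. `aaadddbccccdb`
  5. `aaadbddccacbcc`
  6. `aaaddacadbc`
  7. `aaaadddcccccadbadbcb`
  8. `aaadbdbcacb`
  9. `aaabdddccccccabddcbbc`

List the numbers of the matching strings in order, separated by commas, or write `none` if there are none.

7

1 → no match
2 → no match
3 → no match
4 → no match
5 → no match
6 → no match
7 → match
8 → no match
9 → no match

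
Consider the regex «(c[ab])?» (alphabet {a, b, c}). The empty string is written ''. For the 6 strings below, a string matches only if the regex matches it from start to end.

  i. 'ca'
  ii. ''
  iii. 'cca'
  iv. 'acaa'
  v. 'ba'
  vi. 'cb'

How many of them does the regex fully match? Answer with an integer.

3

i → match
ii → match
iii → no match
iv → no match
v → no match
vi → match
Total matched: 3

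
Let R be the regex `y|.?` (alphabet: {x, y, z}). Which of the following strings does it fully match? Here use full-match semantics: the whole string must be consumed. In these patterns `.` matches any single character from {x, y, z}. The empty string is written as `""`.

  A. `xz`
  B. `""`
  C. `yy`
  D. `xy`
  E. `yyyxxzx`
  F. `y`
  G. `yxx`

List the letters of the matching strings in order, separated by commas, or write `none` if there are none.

A → no match
B → match
C → no match
D → no match
E → no match
F → match
G → no match

B, F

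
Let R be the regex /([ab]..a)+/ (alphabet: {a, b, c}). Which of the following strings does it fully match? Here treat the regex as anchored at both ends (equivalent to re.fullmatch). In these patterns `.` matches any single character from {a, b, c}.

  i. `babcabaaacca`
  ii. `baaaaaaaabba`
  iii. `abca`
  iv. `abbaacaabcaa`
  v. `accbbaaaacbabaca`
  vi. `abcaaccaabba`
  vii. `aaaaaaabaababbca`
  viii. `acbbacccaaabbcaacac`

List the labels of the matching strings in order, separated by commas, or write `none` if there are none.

i → no match
ii → match
iii → match
iv → match
v → no match
vi → match
vii → no match
viii → no match — must end with `a`

ii, iii, iv, vi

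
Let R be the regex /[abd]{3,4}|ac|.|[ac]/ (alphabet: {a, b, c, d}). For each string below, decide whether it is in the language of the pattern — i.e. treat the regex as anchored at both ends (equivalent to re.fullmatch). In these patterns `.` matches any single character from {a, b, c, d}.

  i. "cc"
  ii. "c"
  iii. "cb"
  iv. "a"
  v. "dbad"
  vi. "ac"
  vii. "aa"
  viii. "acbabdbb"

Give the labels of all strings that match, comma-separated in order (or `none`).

ii, iv, v, vi

i → no match
ii → match
iii → no match
iv → match
v → match
vi → match
vii → no match
viii → no match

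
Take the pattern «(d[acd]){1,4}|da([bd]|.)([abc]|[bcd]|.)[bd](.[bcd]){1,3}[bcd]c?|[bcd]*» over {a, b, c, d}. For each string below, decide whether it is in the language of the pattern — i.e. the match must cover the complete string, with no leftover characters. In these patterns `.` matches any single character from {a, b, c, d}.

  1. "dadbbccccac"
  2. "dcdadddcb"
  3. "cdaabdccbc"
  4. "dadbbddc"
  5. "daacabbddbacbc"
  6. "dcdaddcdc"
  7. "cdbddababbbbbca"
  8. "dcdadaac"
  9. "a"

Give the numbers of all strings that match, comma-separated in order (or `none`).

1. "dadbbccccac" → no match
2. "dcdadddcb" → no match
3. "cdaabdccbc" → no match
4. "dadbbddc" → match
5 → no match
6. "dcdaddcdc" → no match
7 → no match
8. "dcdadaac" → no match
9. "a" → no match

4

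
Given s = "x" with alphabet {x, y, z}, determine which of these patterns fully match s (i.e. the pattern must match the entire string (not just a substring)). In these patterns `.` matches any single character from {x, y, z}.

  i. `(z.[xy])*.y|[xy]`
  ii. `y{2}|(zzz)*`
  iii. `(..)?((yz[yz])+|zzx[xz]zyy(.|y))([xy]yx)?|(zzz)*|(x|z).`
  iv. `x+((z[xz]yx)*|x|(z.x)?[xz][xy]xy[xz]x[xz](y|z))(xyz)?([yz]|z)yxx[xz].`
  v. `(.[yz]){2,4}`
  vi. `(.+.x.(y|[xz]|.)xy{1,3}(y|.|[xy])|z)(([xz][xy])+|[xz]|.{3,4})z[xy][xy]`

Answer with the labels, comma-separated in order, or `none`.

i

i → match
ii → no match
iii → no match
iv → no match
v → no match
vi → no match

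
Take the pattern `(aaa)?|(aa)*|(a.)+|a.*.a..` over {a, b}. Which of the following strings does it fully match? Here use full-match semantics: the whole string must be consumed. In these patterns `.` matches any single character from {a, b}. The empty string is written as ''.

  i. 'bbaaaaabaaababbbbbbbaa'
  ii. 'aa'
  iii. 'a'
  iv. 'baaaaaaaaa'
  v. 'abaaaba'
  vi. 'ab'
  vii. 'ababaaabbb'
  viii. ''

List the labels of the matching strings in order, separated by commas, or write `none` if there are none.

ii, v, vi, viii

i → no match
ii → match
iii → no match
iv → no match
v → match
vi → match
vii → no match
viii → match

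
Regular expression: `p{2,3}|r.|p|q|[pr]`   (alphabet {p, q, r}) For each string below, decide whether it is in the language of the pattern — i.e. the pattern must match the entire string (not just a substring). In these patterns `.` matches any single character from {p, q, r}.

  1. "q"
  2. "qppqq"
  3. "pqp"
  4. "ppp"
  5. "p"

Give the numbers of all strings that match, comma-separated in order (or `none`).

1 → match
2 → no match
3 → no match
4 → match
5 → match

1, 4, 5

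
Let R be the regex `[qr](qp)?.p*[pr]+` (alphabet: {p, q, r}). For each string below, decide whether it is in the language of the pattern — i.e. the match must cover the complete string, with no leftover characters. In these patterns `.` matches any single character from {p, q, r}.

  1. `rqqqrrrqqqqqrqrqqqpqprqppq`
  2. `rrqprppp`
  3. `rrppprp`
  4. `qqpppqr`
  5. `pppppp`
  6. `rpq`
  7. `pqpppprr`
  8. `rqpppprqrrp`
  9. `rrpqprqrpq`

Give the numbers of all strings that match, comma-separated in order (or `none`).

3

1 → no match
2 → no match
3 → match
4 → no match
5 → no match
6 → no match
7 → no match
8 → no match
9 → no match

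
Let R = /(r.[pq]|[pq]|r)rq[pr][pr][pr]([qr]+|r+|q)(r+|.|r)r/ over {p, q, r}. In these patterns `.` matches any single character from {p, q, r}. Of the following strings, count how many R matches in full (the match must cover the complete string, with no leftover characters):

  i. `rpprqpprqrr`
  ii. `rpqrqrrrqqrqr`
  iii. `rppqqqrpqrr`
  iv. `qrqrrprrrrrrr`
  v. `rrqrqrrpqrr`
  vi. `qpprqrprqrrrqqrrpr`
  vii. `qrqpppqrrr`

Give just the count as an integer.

5

i → match
ii → match
iii → no match
iv → match
v → match
vi → no match
vii → match
Total matched: 5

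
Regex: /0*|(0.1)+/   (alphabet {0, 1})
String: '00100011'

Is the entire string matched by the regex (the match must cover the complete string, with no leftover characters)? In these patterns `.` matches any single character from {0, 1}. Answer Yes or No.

No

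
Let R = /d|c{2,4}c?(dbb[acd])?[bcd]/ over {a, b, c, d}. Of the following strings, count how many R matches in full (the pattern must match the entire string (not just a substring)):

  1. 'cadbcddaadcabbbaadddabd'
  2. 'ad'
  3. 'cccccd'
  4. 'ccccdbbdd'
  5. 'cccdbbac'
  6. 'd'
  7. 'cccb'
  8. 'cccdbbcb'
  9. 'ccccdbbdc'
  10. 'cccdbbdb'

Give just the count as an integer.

8

1 → no match
2 → no match
3 → match
4 → match
5 → match
6 → match
7 → match
8 → match
9 → match
10 → match
Total matched: 8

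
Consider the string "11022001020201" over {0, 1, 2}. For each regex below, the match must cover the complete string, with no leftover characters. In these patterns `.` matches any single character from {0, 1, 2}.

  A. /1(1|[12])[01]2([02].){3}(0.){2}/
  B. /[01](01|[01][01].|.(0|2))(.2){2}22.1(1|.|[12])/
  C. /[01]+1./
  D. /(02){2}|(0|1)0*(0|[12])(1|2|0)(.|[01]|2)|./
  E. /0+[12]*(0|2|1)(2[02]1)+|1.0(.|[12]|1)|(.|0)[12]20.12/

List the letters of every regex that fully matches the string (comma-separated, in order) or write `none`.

A → match
B → no match
C → no match
D → no match
E → no match

A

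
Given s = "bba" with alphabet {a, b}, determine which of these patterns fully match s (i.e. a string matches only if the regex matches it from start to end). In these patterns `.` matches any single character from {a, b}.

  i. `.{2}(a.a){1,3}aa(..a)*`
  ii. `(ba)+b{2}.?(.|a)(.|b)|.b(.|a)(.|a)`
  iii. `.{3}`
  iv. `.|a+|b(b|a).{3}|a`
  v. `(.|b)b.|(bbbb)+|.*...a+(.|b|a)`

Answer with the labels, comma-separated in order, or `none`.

iii, v

i → no match
ii → no match
iii → match
iv → no match
v → match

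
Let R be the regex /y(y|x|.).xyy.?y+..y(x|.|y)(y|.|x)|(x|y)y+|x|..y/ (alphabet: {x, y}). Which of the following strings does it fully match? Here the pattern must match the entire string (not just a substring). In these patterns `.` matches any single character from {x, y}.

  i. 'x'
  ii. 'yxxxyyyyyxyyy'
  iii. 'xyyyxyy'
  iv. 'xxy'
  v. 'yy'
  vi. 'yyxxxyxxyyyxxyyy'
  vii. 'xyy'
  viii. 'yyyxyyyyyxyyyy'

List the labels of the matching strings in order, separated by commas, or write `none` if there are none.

i, ii, iv, v, vii, viii

i → match
ii → match
iii → no match
iv → match
v → match
vi → no match
vii → match
viii → match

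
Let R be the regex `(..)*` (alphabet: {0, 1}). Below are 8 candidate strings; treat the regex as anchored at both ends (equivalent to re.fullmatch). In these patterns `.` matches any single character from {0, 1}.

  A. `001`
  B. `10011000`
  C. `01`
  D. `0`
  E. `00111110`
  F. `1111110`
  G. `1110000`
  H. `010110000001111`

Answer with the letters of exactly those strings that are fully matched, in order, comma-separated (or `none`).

B, C, E

A. `001` → no match
B. `10011000` → match
C. `01` → match
D. `0` → no match
E. `00111110` → match
F. `1111110` → no match
G. `1110000` → no match
H → no match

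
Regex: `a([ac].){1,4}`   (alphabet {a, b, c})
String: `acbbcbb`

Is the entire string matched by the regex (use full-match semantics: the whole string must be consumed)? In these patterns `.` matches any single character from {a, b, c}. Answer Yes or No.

No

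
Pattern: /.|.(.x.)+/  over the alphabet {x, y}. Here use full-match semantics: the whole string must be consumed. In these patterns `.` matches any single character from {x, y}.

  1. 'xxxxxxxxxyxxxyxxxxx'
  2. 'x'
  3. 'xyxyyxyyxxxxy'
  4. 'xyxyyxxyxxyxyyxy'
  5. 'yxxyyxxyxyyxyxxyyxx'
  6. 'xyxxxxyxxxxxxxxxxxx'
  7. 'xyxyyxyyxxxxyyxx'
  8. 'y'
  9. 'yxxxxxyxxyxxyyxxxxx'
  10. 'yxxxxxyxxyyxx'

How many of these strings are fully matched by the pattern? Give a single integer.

1 → match
2 → match
3 → match
4 → match
5 → match
6 → match
7 → match
8 → match
9 → match
10 → match
Total matched: 10

10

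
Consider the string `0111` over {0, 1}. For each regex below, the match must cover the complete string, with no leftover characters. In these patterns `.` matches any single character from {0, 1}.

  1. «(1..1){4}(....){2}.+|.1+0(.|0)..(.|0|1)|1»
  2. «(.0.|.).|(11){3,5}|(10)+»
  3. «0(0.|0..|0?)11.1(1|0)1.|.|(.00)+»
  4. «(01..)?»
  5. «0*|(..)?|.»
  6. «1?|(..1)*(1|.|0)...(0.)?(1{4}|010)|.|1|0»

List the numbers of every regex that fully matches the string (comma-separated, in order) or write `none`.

1 → no match
2 → no match
3 → no match
4 → match
5 → no match
6 → no match

4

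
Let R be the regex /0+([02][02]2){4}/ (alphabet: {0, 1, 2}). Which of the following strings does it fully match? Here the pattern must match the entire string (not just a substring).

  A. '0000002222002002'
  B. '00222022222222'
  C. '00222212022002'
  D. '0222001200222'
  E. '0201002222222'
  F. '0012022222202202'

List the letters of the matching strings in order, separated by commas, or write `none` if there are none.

A → match
B → match
C → no match
D → no match
E → no match
F → no match

A, B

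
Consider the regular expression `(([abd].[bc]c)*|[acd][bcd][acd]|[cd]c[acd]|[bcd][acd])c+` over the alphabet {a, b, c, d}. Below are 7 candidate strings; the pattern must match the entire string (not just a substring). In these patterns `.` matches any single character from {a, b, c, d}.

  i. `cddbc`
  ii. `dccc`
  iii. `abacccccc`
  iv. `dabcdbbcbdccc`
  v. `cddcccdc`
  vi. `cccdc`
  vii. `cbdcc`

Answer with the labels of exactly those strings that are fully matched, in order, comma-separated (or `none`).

i → no match
ii → match
iii → match
iv → match
v → no match
vi → no match
vii → match

ii, iii, iv, vii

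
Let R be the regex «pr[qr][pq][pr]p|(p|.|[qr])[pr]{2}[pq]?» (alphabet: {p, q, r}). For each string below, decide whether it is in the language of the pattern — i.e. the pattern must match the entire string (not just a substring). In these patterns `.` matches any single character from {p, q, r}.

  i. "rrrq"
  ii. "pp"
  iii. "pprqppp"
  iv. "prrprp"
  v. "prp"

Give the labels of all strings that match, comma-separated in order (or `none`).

i, iv, v

i → match
ii → no match
iii → no match
iv → match
v → match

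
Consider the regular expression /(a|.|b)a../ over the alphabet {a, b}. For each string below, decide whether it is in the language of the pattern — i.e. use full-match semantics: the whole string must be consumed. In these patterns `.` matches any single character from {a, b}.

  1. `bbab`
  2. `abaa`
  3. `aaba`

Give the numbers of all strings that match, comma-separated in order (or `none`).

1. `bbab` → no match
2. `abaa` → no match
3. `aaba` → match

3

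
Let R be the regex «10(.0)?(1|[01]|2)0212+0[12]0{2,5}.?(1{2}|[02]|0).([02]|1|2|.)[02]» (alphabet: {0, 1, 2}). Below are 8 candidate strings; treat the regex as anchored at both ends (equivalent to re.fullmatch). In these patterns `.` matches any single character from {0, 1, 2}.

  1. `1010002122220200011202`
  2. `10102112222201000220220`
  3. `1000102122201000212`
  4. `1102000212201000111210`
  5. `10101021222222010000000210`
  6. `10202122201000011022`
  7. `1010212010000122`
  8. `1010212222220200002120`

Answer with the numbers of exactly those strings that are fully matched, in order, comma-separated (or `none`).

1, 3, 5, 6, 7, 8

1 → match
2 → no match
3 → match
4 → no match — must start with `10`
5 → match
6 → match
7 → match
8 → match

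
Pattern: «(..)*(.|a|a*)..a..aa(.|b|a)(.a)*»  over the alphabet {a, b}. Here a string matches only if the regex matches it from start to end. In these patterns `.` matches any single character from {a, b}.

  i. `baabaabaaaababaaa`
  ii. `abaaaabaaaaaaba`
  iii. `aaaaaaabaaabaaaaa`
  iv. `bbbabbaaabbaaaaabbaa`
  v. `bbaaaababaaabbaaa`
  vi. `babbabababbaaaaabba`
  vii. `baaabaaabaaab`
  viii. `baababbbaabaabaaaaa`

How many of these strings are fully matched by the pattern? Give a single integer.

7

i → match
ii → match
iii → match
iv → no match
v → match
vi → match
vii → match
viii → match
Total matched: 7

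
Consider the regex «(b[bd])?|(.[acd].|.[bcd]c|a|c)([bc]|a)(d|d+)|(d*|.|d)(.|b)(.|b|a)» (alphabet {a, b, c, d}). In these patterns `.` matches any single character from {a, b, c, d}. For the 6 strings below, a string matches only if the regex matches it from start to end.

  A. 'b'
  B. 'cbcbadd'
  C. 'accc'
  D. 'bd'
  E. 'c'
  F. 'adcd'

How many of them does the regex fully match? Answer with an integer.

A → no match
B → no match
C → no match
D → match
E → no match
F → no match
Total matched: 1

1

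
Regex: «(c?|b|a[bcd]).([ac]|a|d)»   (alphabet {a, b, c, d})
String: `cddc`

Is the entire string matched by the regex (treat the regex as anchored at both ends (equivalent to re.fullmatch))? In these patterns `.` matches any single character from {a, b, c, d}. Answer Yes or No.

No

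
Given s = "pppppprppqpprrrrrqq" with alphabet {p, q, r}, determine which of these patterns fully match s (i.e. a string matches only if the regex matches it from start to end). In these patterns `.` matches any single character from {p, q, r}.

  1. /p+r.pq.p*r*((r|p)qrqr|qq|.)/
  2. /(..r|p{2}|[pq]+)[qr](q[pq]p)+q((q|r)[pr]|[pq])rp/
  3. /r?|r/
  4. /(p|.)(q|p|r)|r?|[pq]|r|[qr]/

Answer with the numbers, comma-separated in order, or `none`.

1 → match
2 → no match — must end with "rp"
3 → no match
4 → no match

1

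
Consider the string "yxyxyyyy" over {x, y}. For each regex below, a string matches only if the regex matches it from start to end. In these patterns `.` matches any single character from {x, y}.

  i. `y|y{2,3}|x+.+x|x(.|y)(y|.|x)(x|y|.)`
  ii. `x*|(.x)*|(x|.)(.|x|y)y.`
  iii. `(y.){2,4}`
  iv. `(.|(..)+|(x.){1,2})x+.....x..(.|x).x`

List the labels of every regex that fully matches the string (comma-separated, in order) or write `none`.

iii

i → no match
ii → no match
iii → match
iv → no match — must end with "x"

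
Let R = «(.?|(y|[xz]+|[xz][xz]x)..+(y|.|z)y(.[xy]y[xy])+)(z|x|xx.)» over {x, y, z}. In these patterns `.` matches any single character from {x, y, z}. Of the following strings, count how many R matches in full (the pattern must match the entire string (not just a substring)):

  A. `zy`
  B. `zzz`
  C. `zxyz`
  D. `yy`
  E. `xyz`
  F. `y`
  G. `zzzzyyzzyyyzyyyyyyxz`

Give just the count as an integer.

1

A. `zy` → no match
B. `zzz` → no match
C. `zxyz` → no match
D. `yy` → no match
E. `xyz` → no match
F. `y` → no match
G → match
Total matched: 1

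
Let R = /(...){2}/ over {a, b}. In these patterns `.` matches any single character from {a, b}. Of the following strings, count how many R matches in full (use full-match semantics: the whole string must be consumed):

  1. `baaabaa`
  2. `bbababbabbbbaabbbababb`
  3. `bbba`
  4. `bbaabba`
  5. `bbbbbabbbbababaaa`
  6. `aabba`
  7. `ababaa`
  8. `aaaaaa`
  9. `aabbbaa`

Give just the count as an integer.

1. `baaabaa` → no match
2 → no match
3. `bbba` → no match
4. `bbaabba` → no match
5 → no match
6. `aabba` → no match
7. `ababaa` → match
8. `aaaaaa` → match
9. `aabbbaa` → no match
Total matched: 2

2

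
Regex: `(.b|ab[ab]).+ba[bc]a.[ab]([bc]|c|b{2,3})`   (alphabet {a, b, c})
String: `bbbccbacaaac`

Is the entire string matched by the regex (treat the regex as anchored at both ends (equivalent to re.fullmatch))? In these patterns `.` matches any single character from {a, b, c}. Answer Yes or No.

Yes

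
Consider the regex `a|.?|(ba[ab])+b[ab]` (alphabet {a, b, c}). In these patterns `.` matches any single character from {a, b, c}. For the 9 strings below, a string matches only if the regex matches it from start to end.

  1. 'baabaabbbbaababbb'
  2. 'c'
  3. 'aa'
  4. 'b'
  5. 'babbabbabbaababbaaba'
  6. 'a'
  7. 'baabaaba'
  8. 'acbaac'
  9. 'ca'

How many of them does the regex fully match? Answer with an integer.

1 → no match
2 → match
3 → no match
4 → match
5 → match
6 → match
7 → match
8 → no match
9 → no match
Total matched: 5

5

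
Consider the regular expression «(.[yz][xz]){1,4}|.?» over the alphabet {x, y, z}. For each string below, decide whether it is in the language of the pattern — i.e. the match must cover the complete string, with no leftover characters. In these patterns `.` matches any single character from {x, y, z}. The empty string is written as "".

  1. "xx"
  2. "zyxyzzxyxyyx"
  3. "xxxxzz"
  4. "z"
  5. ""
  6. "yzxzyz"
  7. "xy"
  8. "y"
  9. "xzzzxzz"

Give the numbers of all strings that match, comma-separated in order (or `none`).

1 → no match
2 → match
3 → no match
4 → match
5 → match
6 → match
7 → no match
8 → match
9 → no match

2, 4, 5, 6, 8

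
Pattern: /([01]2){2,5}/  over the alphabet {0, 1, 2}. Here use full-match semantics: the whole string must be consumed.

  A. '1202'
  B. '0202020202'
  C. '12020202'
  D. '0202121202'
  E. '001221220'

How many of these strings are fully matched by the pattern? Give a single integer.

4

A. '1202' → match
B. '0202020202' → match
C. '12020202' → match
D. '0202121202' → match
E. '001221220' → no match — must end with '2'
Total matched: 4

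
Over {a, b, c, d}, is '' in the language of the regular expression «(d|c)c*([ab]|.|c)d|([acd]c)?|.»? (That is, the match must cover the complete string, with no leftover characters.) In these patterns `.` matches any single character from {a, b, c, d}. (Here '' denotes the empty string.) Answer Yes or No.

Yes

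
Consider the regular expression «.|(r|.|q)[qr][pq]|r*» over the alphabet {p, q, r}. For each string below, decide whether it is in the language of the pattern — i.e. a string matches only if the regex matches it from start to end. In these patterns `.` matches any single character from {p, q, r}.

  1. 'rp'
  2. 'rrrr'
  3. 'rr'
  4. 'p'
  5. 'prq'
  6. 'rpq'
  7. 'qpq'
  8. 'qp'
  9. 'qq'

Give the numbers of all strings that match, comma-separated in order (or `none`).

1 → no match
2 → match
3 → match
4 → match
5 → match
6 → no match
7 → no match
8 → no match
9 → no match

2, 3, 4, 5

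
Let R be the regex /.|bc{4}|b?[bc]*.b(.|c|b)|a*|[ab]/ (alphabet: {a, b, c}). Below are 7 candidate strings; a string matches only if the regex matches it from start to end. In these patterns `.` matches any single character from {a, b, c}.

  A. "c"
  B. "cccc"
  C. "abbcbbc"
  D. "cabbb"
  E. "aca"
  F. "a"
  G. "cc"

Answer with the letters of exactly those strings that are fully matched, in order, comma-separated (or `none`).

A → match
B → no match
C → no match
D → no match
E → no match
F → match
G → no match

A, F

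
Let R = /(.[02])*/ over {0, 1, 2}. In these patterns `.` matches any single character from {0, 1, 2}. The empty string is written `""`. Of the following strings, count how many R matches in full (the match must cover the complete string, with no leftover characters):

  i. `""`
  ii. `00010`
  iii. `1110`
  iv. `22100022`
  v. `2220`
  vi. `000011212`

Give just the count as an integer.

3

i → match
ii → no match
iii → no match
iv → match
v → match
vi → no match
Total matched: 3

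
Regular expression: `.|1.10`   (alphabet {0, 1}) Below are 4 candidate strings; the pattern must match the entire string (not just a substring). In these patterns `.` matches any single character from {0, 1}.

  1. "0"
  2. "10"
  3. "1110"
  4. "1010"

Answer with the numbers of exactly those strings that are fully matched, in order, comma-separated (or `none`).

1, 3, 4

1 → match
2 → no match
3 → match
4 → match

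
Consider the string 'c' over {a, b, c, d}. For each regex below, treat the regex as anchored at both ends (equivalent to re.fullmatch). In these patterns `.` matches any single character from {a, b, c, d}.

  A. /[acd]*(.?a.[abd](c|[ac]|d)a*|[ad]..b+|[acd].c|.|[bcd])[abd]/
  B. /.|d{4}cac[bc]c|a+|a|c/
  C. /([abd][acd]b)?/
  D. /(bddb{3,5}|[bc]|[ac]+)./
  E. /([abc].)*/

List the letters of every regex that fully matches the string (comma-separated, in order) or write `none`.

B

A → no match
B → match
C → no match
D → no match
E → no match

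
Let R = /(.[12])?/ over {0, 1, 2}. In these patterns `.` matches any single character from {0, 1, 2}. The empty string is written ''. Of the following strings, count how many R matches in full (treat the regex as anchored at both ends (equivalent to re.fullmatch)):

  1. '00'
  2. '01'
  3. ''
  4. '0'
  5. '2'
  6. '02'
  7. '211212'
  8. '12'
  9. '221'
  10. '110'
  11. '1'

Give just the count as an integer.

1 → no match
2 → match
3 → match
4 → no match
5 → no match
6 → match
7 → no match
8 → match
9 → no match
10 → no match
11 → no match
Total matched: 4

4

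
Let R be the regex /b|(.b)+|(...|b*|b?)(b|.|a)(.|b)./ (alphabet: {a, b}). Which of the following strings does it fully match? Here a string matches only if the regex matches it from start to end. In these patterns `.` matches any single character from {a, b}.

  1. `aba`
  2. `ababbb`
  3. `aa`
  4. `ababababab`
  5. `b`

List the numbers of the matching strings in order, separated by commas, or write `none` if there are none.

1, 2, 4, 5

1. `aba` → match
2. `ababbb` → match
3. `aa` → no match
4. `ababababab` → match
5. `b` → match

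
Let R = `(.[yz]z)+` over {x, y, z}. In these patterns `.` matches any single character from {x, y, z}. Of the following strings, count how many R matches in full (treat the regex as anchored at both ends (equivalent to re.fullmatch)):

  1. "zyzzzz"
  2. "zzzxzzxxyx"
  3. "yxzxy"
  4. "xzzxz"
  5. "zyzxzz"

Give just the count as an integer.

2

1 → match
2 → no match — must end with "z"
3 → no match — must end with "z"
4 → no match
5 → match
Total matched: 2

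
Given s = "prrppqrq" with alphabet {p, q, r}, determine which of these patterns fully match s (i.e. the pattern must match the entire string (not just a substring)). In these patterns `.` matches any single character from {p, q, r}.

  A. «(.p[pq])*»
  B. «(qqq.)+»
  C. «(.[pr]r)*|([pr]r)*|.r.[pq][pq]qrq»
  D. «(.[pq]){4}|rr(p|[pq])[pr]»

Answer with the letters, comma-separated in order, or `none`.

C

A → no match
B → no match — must start with "qqq"
C → match
D → no match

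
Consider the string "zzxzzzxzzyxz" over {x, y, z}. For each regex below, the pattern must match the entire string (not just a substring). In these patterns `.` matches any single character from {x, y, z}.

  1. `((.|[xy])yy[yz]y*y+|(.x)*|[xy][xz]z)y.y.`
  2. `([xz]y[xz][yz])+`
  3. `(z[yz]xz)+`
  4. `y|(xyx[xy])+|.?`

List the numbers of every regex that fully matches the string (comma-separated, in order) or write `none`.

1 → no match
2 → no match
3 → match
4 → no match

3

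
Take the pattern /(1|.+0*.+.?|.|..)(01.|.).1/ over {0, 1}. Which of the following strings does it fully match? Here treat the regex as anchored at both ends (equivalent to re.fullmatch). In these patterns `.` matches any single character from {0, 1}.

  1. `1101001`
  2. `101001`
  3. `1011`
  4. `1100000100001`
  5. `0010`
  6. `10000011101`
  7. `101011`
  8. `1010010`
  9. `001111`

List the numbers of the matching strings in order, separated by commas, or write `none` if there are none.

1 → match
2 → match
3 → match
4 → match
5 → no match — must end with `1`
6 → match
7 → match
8 → no match — must end with `1`
9 → match

1, 2, 3, 4, 6, 7, 9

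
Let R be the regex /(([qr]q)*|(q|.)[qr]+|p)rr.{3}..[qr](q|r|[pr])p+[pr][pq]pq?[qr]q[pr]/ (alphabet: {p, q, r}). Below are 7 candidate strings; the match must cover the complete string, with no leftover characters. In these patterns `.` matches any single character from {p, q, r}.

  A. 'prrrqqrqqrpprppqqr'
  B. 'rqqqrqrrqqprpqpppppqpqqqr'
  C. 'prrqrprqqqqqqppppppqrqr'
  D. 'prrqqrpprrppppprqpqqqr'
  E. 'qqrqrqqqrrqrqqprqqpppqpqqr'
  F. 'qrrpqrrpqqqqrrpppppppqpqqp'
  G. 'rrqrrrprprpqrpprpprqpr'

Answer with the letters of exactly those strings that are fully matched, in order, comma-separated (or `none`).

A, B, D

A → match
B → match
C → no match
D → match
E → no match
F → no match
G → no match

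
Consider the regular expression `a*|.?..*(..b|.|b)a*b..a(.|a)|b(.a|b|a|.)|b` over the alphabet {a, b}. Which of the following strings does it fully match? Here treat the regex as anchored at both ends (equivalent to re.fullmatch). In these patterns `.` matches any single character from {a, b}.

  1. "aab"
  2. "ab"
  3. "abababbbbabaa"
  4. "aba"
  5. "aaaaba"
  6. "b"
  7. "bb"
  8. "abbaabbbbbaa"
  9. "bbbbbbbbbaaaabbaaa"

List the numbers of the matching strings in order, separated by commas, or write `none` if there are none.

3, 6, 7, 8, 9

1 → no match
2 → no match
3 → match
4 → no match
5 → no match
6 → match
7 → match
8 → match
9 → match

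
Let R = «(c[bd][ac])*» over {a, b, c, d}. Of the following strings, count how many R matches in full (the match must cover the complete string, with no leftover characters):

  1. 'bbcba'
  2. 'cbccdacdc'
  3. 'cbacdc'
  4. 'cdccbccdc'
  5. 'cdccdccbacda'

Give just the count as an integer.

4

1 → no match
2 → match
3 → match
4 → match
5 → match
Total matched: 4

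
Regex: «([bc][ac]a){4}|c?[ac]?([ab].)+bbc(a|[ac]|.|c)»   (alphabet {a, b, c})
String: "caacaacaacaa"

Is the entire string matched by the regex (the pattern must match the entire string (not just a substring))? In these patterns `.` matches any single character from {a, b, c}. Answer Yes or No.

Yes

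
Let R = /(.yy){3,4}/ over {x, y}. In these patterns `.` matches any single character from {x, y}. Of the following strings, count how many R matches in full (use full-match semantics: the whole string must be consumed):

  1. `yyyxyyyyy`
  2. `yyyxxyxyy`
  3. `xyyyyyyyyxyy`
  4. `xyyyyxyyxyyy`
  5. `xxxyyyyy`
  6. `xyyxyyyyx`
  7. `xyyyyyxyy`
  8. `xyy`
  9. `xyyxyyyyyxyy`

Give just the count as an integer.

4

1 → match
2 → no match
3 → match
4 → no match
5 → no match
6 → no match — must end with `yy`
7 → match
8 → no match
9 → match
Total matched: 4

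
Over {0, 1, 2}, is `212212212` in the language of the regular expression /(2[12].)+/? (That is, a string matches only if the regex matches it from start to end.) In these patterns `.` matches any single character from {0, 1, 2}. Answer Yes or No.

Yes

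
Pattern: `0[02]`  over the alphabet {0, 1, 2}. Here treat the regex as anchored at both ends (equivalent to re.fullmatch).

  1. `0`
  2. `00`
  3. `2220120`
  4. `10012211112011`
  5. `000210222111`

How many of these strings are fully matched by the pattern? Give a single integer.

1 → no match
2 → match
3 → no match — must start with `0`
4 → no match — must start with `0`
5 → no match
Total matched: 1

1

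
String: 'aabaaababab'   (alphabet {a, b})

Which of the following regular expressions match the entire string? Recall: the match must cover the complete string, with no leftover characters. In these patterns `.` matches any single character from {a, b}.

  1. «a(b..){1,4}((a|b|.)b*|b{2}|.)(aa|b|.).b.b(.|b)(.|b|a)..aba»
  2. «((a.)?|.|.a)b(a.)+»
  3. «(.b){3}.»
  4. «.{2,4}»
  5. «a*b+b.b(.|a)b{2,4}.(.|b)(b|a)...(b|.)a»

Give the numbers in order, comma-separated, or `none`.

1 → no match — must start with 'ab'
2 → match
3 → no match
4 → no match
5 → no match — must end with 'a'

2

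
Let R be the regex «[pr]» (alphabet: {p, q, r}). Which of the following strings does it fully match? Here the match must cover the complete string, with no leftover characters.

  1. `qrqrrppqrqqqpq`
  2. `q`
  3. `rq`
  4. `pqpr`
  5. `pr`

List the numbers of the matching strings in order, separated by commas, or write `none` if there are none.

1 → no match
2 → no match
3 → no match
4 → no match
5 → no match

none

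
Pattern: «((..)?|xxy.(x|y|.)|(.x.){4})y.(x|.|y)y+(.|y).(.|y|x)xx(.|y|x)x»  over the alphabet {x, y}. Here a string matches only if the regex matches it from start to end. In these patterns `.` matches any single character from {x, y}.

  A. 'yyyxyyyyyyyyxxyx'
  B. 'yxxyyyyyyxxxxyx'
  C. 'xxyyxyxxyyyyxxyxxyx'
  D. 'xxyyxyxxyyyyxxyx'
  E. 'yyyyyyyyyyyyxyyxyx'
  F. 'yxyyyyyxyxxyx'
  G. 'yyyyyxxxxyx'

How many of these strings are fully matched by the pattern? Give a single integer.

6

A → match
B → match
C → match
D → match
E → no match
F → match
G. 'yyyyyxxxxyx' → match
Total matched: 6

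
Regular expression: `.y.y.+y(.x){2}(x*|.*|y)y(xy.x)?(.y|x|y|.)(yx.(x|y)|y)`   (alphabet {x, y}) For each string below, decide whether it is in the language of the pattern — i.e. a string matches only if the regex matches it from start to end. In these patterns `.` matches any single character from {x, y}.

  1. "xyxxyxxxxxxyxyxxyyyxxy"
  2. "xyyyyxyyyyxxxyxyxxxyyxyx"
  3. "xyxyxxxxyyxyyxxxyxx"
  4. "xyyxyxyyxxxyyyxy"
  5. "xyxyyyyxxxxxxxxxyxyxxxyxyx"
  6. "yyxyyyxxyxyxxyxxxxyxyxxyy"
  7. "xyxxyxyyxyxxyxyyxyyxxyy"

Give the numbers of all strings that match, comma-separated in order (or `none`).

2, 5, 6

1 → no match
2 → match
3 → no match
4 → no match
5 → match
6 → match
7 → no match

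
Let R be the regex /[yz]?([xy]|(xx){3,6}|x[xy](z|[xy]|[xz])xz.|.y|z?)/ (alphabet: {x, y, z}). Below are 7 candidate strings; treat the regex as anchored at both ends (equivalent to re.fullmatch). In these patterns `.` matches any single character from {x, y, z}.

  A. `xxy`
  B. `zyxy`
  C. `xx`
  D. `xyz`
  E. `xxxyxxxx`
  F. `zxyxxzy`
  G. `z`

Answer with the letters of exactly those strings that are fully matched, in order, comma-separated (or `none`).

A → no match
B → no match
C → no match
D → no match
E → no match
F → match
G → match

F, G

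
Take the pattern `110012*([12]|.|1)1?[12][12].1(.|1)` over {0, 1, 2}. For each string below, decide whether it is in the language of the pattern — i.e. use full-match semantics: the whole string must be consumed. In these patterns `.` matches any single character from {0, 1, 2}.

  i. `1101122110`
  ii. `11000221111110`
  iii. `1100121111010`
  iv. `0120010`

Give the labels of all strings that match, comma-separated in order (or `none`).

iii

i. `1101122110` → no match — must start with `11001`
ii → no match — must start with `11001`
iii → match
iv. `0120010` → no match — must start with `11001`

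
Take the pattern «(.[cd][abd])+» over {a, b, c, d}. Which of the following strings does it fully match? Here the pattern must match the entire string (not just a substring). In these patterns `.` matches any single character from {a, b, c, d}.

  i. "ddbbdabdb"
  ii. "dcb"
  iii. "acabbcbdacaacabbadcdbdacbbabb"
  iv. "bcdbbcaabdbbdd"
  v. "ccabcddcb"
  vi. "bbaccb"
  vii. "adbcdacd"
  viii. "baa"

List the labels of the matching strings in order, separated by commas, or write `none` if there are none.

i, ii, v

i → match
ii → match
iii → no match
iv → no match
v → match
vi → no match
vii → no match
viii → no match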